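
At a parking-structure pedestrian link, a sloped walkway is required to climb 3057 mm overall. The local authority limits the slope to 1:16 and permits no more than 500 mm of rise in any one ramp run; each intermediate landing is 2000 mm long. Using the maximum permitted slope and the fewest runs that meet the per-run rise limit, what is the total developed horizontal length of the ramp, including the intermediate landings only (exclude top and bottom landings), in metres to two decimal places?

60.91 m

3057 / 500 = 6.11, so 7 ramp runs are needed. That means 6 intermediate landings.
Horizontal run for 3057 mm of rise at 1:16 is 3057 × 16 = 48912 mm.
6 intermediate landings contribute 6 × 2000 = 12000 mm.
Developed length = 48912 + 12000 = 60912 mm.
= 60.91 m.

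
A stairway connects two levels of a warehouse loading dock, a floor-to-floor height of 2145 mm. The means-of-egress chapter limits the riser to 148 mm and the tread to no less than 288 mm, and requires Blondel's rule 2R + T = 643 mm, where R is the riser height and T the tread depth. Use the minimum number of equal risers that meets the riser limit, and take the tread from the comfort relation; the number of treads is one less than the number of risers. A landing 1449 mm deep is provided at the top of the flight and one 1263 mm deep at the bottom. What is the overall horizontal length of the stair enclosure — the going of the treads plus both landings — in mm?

2145 / 148 = 14.49, so 15 risers are needed.
Riser R = 2145 / 15 = 143 mm, within the 148 mm limit.
From 2R + T = 643: T = 643 − 286 = 357 mm.
Going = (15 − 1) × 357 = 4998 mm.
Enclosure = 4998 + 1449 + 1263 = 7710 mm.

7710 mm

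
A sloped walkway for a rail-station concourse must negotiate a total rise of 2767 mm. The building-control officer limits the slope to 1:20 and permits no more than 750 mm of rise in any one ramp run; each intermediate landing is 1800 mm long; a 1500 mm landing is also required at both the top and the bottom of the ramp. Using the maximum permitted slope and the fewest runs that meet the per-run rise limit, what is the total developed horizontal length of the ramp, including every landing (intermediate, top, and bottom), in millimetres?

63740 mm

⌈2767/750⌉ = 4 ramp runs. That means 3 intermediate landings.
Ramp run (horizontal) at 1:20: 2767 × 20 = 55340 mm.
3 intermediate landings contribute 3 × 1800 = 5400 mm.
Top and bottom landings: 2 × 1500 = 3000 mm.
Total = 55340 + 5400 + 3000 = 63740 mm.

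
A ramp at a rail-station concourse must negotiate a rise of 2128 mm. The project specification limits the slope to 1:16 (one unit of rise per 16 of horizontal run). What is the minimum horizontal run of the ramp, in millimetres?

34048 mm

At 1:16 the run is 16 × 2128 = 34048 mm.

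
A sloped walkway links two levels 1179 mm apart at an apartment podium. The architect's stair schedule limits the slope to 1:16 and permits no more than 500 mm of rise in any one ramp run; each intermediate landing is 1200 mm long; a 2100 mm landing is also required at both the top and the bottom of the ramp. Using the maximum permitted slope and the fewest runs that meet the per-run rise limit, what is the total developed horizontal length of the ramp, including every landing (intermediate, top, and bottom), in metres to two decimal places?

At most 500 each: 1179/500 = 2.36, giving 3 ramp runs. That means 2 intermediate landings.
Horizontal run for 1179 mm of rise at 1:16 is 1179 × 16 = 18864 mm.
Intermediate landings: 2 × 1200 = 2400 mm.
Top and bottom landings: 2 × 2100 = 4200 mm.
Total = 18864 + 2400 + 4200 = 25464 mm.
= 25.46 m.

25.46 m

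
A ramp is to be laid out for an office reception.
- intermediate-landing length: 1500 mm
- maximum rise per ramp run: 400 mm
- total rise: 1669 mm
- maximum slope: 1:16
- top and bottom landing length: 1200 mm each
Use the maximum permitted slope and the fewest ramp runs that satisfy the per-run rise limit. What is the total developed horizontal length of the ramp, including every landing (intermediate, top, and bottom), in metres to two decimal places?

At most 400 each: 1669/400 = 4.17, giving 5 ramp runs. That means 4 intermediate landings.
Ramp run (horizontal) at 1:16: 1669 × 16 = 26704 mm.
4 intermediate landings contribute 4 × 1500 = 6000 mm.
Top and bottom landings: 2 × 1200 = 2400 mm.
Total = 26704 + 6000 + 2400 = 35104 mm.
= 35.10 m.

35.10 m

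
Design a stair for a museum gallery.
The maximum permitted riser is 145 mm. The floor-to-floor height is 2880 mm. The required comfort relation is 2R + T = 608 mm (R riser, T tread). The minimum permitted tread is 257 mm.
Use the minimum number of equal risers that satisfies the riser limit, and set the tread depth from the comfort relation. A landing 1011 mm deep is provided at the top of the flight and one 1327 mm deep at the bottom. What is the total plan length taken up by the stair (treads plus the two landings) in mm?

2880 / 145 = 19.862 → round up to 20 risers.
Riser R = 2880 / 20 = 144 mm, within the 145 mm limit.
T = 608 − 2·144 = 320 mm, which satisfies the 257 mm minimum.
Treads = 20 − 1 = 19; going = 19 × 320 = 6080 mm.
Add landings: 6080 + 1011 + 1327 = 8418 mm.

8418 mm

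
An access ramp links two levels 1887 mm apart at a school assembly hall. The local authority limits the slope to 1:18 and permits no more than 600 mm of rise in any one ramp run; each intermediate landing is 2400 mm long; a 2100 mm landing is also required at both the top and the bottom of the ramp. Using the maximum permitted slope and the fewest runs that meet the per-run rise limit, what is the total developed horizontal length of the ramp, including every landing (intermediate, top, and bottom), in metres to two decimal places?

45.37 m

At most 600 each: 1887/600 = 3.15, giving 4 ramp runs. That means 3 intermediate landings.
Ramp run (horizontal) at 1:18: 1887 × 18 = 33966 mm.
3 intermediate landings contribute 3 × 2400 = 7200 mm.
Top and bottom landings: 2 × 2100 = 4200 mm.
Total = 33966 + 7200 + 4200 = 45366 mm.
= 45.37 m.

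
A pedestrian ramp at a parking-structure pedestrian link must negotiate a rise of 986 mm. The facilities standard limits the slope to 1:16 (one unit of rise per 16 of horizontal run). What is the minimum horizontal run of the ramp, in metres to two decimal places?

Run = rise × 16 = 986 × 16 = 15776 mm.
15776 mm = 15.78 m.

15.78 m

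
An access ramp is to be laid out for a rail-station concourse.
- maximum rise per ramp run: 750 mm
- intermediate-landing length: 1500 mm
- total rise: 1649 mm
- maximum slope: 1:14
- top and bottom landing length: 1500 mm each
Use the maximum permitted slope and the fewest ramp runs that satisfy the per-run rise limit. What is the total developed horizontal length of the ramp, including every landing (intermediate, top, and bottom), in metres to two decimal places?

1649 / 750 = 2.199 → round up to 3 ramp runs. That means 2 intermediate landings.
Horizontal run for 1649 mm of rise at 1:14 is 1649 × 14 = 23086 mm.
Intermediate landings: 2 × 1500 = 3000 mm.
Top and bottom landings: 2 × 1500 = 3000 mm.
Total = 23086 + 3000 + 3000 = 29086 mm.
= 29.09 m.

29.09 m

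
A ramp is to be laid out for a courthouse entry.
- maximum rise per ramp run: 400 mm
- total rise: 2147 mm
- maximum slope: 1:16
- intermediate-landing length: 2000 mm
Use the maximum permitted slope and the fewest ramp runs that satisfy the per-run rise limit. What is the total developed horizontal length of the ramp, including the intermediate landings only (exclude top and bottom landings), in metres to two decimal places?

At most 400 each: 2147/400 = 5.37, giving 6 ramp runs. That means 5 intermediate landings.
Horizontal run for 2147 mm of rise at 1:16 is 2147 × 16 = 34352 mm.
5 intermediate landings contribute 5 × 2000 = 10000 mm.
Total developed length = 34352 + 10000 = 44352 mm.
= 44.35 m.

44.35 m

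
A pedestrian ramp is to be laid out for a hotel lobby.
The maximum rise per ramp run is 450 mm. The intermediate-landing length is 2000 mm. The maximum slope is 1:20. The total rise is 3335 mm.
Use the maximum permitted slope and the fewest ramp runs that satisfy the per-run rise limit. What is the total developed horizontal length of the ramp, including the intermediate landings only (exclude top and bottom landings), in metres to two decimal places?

At most 450 each: 3335/450 = 7.41, giving 8 ramp runs. That means 7 intermediate landings.
Ramp run (horizontal) at 1:20: 3335 × 20 = 66700 mm.
7 intermediate landings contribute 7 × 2000 = 14000 mm.
Total developed length = 66700 + 14000 = 80700 mm.
= 80.70 m.

80.70 m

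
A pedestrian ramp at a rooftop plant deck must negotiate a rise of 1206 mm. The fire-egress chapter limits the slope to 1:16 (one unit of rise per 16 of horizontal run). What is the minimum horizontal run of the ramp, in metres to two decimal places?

19.30 m

Run = rise × 16 = 1206 × 16 = 19296 mm.
19296 mm = 19.30 m.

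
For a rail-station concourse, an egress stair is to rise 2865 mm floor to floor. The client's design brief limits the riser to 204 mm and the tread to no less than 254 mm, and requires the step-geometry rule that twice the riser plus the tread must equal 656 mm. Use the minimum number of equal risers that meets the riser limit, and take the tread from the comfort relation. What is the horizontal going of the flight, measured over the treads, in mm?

⌈2865/204⌉ = 15 risers.
Riser R = 2865 / 15 = 191 mm, within the 204 mm limit.
Tread T = 656 − 2 × 191 = 274 mm (≥ 254 mm).
Treads = 15 − 1 = 14; going = 14 × 274 = 3836 mm.

3836 mm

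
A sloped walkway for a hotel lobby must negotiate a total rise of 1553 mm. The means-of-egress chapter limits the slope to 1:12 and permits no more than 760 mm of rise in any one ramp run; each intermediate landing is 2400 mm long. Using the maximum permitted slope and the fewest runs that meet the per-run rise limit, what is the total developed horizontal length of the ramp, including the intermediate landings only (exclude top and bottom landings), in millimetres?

1553 / 760 = 2.04, so 3 ramp runs are needed. That means 2 intermediate landings.
Ramp run (horizontal) at 1:12: 1553 × 12 = 18636 mm.
2 intermediate landings contribute 2 × 2400 = 4800 mm.
Developed length = 18636 + 4800 = 23436 mm.

23436 mm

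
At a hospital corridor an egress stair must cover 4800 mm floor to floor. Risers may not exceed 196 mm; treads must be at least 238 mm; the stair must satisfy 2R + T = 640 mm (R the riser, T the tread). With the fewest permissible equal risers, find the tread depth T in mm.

4800 / 196 = 24.49, so 25 risers are needed.
Riser R = 4800 / 25 = 192 mm, within the 196 mm limit.
T = 640 − 2·192 = 256 mm, which satisfies the 238 mm minimum.

256 mm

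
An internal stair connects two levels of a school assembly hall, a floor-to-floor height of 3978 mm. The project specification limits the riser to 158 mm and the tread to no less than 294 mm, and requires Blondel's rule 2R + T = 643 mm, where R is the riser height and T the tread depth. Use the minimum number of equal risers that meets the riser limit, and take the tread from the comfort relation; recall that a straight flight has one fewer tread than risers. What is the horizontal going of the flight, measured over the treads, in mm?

8425 mm

At most 158 each: 3978/158 = 25.18, giving 26 risers.
Each riser is 3978/26 = 153 mm (≤ 158 mm).
Tread T = 643 − 2 × 153 = 337 mm (≥ 294 mm).
Going = (26 − 1) × 337 = 8425 mm.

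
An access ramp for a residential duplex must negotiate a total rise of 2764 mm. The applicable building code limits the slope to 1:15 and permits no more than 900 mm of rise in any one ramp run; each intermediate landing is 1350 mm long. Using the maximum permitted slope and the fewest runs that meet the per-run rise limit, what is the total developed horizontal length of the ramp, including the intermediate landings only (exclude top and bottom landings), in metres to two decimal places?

45.51 m

2764 / 900 = 3.07, so 4 ramp runs are needed. That means 3 intermediate landings.
Horizontal run for 2764 mm of rise at 1:15 is 2764 × 15 = 41460 mm.
Intermediate landings: 3 × 1350 = 4050 mm.
Total developed length = 41460 + 4050 = 45510 mm.
= 45.51 m.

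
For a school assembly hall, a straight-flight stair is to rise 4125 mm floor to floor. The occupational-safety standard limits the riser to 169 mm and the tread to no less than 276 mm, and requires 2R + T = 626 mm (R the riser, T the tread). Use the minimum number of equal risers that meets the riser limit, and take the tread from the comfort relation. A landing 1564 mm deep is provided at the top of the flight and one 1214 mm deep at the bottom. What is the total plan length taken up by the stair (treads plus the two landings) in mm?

9882 mm

4125 / 169 = 24.41, so 25 risers are needed.
Riser R = 4125 / 25 = 165 mm, within the 169 mm limit.
T = 626 − 2·165 = 296 mm, which satisfies the 276 mm minimum.
25 risers give 24 treads; going = 24 × 296 = 7104 mm.
Add landings: 7104 + 1564 + 1214 = 9882 mm.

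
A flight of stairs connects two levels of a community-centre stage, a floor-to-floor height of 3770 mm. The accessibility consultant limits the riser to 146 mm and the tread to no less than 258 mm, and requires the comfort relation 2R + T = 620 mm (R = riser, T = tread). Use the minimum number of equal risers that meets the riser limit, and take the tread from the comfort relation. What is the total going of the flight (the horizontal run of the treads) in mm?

3770 / 146 = 25.82, so 26 risers are needed.
Riser R = 3770 / 26 = 145 mm, within the 146 mm limit.
T = 620 − 2·145 = 330 mm, which satisfies the 258 mm minimum.
26 risers give 25 treads; going = 25 × 330 = 8250 mm.

8250 mm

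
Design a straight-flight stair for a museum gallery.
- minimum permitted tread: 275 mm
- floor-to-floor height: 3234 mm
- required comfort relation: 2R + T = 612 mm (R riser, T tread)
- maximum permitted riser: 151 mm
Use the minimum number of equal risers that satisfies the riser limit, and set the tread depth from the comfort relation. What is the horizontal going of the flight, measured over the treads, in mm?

6678 mm

3234 / 151 = 21.42, so 22 risers are needed.
Each riser is 3234/22 = 147 mm (≤ 151 mm).
T = 612 − 2·147 = 318 mm, which satisfies the 275 mm minimum.
Going = (22 − 1) × 318 = 6678 mm.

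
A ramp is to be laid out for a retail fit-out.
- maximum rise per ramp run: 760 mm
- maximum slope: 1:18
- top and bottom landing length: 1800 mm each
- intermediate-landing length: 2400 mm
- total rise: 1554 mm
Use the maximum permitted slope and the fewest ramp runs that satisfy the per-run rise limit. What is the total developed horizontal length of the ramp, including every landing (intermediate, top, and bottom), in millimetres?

36372 mm

1554 / 760 = 2.04, so 3 ramp runs are needed. That means 2 intermediate landings.
Ramp run (horizontal) at 1:18: 1554 × 18 = 27972 mm.
2 intermediate landings contribute 2 × 2400 = 4800 mm.
Top and bottom landings: 2 × 1800 = 3600 mm.
Total = 27972 + 4800 + 3600 = 36372 mm.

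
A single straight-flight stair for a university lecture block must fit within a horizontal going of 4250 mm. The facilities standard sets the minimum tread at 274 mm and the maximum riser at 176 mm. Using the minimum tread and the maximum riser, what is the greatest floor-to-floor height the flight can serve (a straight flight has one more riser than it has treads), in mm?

2816 mm

Treads that fit: ⌊4250 / 274⌋ = 15.
Risers = treads + 1 = 16.
Maximum height = 16 × 176 = 2816 mm.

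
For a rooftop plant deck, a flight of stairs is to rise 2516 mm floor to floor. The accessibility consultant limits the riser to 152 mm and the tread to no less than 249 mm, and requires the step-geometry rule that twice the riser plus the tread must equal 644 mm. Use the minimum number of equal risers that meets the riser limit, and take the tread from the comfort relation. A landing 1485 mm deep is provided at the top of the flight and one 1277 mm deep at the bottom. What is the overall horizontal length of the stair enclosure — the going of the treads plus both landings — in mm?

8330 mm

⌈2516/152⌉ = 17 risers.
R = 2516 ÷ 17 = 148 mm.
Tread T = 644 − 2 × 148 = 348 mm (≥ 249 mm).
Going = (17 − 1) × 348 = 5568 mm.
Enclosure = 5568 + 1485 + 1277 = 8330 mm.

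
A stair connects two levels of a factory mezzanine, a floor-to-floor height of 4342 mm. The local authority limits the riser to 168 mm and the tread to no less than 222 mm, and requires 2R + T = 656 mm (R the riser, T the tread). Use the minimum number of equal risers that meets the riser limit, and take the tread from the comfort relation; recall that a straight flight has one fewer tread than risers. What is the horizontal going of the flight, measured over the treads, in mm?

4342 / 168 = 25.85, so 26 risers are needed.
Riser R = 4342 / 26 = 167 mm, within the 168 mm limit.
Tread T = 656 − 2 × 167 = 322 mm (≥ 222 mm).
26 risers give 25 treads; going = 25 × 322 = 8050 mm.

8050 mm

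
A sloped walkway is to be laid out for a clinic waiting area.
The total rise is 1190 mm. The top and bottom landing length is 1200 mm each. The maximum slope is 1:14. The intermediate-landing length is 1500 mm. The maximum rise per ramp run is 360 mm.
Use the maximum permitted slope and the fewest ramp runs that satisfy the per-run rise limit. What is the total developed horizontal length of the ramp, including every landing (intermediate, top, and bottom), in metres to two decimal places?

23.56 m

1190 / 360 = 3.306 → round up to 4 ramp runs. That means 3 intermediate landings.
Horizontal run for 1190 mm of rise at 1:14 is 1190 × 14 = 16660 mm.
Intermediate landings: 3 × 1500 = 4500 mm.
Top and bottom landings: 2 × 1200 = 2400 mm.
Total = 16660 + 4500 + 2400 = 23560 mm.
= 23.56 m.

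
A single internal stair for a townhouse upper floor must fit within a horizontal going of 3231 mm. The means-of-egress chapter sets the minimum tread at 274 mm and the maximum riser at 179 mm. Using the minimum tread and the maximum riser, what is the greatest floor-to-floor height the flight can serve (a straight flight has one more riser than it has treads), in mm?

Treads that fit: ⌊3231 / 274⌋ = 11.
Risers = treads + 1 = 12.
Maximum height = 12 × 179 = 2148 mm.

2148 mm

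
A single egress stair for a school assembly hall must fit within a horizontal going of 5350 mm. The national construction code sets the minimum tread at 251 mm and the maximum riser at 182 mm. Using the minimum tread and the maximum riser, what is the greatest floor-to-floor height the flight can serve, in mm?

Treads that fit: ⌊5350 / 251⌋ = 21.
Risers = treads + 1 = 22.
Maximum height = 22 × 182 = 4004 mm.

4004 mm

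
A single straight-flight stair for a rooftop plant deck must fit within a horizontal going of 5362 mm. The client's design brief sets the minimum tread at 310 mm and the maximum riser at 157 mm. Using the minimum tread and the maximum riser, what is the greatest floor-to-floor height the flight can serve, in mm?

Treads that fit: ⌊5362 / 310⌋ = 17.
Risers = treads + 1 = 18.
Maximum height = 18 × 157 = 2826 mm.

2826 mm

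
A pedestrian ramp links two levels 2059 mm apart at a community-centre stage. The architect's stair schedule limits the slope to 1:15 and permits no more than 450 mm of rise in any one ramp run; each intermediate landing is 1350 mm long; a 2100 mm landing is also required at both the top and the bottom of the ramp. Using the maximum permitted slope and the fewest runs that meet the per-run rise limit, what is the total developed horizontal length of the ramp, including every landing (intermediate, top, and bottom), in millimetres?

⌈2059/450⌉ = 5 ramp runs. That means 4 intermediate landings.
Ramp run (horizontal) at 1:15: 2059 × 15 = 30885 mm.
4 intermediate landings contribute 4 × 1350 = 5400 mm.
Top and bottom landings: 2 × 2100 = 4200 mm.
Total = 30885 + 5400 + 4200 = 40485 mm.

40485 mm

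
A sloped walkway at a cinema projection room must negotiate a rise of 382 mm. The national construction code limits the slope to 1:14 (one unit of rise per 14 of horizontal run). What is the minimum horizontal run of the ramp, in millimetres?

Run = rise × 14 = 382 × 14 = 5348 mm.

5348 mm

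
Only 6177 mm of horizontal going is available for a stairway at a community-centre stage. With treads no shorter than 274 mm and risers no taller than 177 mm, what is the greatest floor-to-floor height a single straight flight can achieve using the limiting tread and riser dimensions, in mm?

Treads that fit: ⌊6177 / 274⌋ = 22.
Risers = treads + 1 = 23.
Maximum height = 23 × 177 = 4071 mm.

4071 mm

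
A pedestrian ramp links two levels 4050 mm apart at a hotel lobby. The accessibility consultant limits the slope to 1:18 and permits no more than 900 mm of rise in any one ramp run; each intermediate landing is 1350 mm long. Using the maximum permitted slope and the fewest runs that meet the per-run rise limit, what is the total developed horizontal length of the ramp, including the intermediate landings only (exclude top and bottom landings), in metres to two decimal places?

⌈4050/900⌉ = 5 ramp runs. That means 4 intermediate landings.
Ramp run (horizontal) at 1:18: 4050 × 18 = 72900 mm.
4 intermediate landings contribute 4 × 1350 = 5400 mm.
Developed length = 72900 + 5400 = 78300 mm.
= 78.30 m.

78.30 m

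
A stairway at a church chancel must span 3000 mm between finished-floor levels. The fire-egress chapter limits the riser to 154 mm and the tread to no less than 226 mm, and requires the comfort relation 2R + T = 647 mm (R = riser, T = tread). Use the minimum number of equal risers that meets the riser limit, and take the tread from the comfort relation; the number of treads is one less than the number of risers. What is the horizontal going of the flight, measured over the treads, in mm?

6593 mm

3000 / 154 = 19.481 → round up to 20 risers.
R = 3000 ÷ 20 = 150 mm.
T = 647 − 2·150 = 347 mm, which satisfies the 226 mm minimum.
Going = (20 − 1) × 347 = 6593 mm.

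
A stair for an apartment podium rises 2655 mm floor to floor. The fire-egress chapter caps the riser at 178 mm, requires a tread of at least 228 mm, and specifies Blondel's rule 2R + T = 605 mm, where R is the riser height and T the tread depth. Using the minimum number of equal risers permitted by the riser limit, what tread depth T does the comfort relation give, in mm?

251 mm

⌈2655/178⌉ = 15 risers.
R = 2655 ÷ 15 = 177 mm.
Tread T = 605 − 2 × 177 = 251 mm (≥ 228 mm).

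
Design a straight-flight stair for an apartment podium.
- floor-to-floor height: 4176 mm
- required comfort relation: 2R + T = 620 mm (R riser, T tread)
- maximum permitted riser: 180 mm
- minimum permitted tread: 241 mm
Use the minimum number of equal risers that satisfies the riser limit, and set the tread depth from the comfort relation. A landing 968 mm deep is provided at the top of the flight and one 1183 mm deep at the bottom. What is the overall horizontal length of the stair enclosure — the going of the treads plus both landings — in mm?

8407 mm

⌈4176/180⌉ = 24 risers.
R = 4176 ÷ 24 = 174 mm.
T = 620 − 2·174 = 272 mm, which satisfies the 241 mm minimum.
24 risers give 23 treads; going = 23 × 272 = 6256 mm.
Add landings: 6256 + 968 + 1183 = 8407 mm.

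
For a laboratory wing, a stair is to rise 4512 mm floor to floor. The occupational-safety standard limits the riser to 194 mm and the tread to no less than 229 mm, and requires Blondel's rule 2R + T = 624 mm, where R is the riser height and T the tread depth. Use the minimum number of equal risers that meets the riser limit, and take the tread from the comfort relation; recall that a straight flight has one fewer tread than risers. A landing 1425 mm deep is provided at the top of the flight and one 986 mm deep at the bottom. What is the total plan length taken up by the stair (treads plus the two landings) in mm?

8115 mm

4512 / 194 = 23.258 → round up to 24 risers.
Riser R = 4512 / 24 = 188 mm, within the 194 mm limit.
Tread T = 624 − 2 × 188 = 248 mm (≥ 229 mm).
Treads = 24 − 1 = 23; going = 23 × 248 = 5704 mm.
Add landings: 5704 + 1425 + 986 = 8115 mm.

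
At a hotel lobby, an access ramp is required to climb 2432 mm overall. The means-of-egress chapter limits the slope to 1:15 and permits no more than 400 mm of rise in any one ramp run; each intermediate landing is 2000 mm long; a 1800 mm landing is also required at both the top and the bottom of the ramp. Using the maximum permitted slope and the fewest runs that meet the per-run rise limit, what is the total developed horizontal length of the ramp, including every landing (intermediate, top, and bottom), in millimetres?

2432 / 400 = 6.08, so 7 ramp runs are needed. That means 6 intermediate landings.
Ramp run (horizontal) at 1:15: 2432 × 15 = 36480 mm.
6 intermediate landings contribute 6 × 2000 = 12000 mm.
Top and bottom landings: 2 × 1800 = 3600 mm.
Total = 36480 + 12000 + 3600 = 52080 mm.

52080 mm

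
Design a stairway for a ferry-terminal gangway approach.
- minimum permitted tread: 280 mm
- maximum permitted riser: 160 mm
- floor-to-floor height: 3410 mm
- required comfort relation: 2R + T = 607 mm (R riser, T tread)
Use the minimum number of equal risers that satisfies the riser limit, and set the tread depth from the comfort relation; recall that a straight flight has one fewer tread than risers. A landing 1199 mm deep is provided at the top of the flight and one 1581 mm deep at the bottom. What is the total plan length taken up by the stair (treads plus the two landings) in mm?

9017 mm

⌈3410/160⌉ = 22 risers.
Riser R = 3410 / 22 = 155 mm, within the 160 mm limit.
Tread T = 607 − 2 × 155 = 297 mm (≥ 280 mm).
22 risers give 21 treads; going = 21 × 297 = 6237 mm.
Enclosure = 6237 + 1199 + 1581 = 9017 mm.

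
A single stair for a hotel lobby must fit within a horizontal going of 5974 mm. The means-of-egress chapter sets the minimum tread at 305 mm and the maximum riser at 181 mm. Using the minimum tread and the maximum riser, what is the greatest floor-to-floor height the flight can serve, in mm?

3620 mm

Treads that fit: ⌊5974 / 305⌋ = 19.
Risers = treads + 1 = 20.
Maximum height = 20 × 181 = 3620 mm.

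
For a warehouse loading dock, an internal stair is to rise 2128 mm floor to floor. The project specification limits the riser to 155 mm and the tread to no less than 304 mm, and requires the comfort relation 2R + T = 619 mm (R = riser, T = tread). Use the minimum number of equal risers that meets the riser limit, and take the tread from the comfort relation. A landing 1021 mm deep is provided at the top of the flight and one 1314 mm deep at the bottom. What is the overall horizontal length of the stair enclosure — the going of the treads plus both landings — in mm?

6430 mm

At most 155 each: 2128/155 = 13.73, giving 14 risers.
Riser R = 2128 / 14 = 152 mm, within the 155 mm limit.
Tread T = 619 − 2 × 152 = 315 mm (≥ 304 mm).
14 risers give 13 treads; going = 13 × 315 = 4095 mm.
Enclosure = 4095 + 1021 + 1314 = 6430 mm.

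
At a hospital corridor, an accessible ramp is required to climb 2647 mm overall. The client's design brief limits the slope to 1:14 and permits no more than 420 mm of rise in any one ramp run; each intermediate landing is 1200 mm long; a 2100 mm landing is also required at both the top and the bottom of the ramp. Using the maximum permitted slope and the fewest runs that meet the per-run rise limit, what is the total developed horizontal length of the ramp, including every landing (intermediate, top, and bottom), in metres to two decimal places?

⌈2647/420⌉ = 7 ramp runs. That means 6 intermediate landings.
Horizontal run for 2647 mm of rise at 1:14 is 2647 × 14 = 37058 mm.
Intermediate landings: 6 × 1200 = 7200 mm.
Top and bottom landings: 2 × 2100 = 4200 mm.
Total = 37058 + 7200 + 4200 = 48458 mm.
= 48.46 m.

48.46 m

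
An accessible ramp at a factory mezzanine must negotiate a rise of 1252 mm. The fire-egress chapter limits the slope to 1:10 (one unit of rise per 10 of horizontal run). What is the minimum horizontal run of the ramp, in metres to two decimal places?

Run = rise × 10 = 1252 × 10 = 12520 mm.
12520 mm = 12.52 m.

12.52 m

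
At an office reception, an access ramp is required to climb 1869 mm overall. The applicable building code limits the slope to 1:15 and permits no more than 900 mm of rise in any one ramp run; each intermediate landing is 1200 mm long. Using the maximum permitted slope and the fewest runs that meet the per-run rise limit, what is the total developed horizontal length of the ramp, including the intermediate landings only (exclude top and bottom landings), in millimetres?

1869 / 900 = 2.077 → round up to 3 ramp runs. That means 2 intermediate landings.
Ramp run (horizontal) at 1:15: 1869 × 15 = 28035 mm.
2 intermediate landings contribute 2 × 1200 = 2400 mm.
Developed length = 28035 + 2400 = 30435 mm.

30435 mm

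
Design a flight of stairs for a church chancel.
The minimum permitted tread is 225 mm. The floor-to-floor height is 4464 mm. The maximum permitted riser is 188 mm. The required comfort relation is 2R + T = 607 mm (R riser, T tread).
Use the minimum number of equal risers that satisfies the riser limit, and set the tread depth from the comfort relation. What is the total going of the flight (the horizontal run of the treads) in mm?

5405 mm

4464 / 188 = 23.74, so 24 risers are needed.
Each riser is 4464/24 = 186 mm (≤ 188 mm).
T = 607 − 2·186 = 235 mm, which satisfies the 225 mm minimum.
Treads = 24 − 1 = 23; going = 23 × 235 = 5405 mm.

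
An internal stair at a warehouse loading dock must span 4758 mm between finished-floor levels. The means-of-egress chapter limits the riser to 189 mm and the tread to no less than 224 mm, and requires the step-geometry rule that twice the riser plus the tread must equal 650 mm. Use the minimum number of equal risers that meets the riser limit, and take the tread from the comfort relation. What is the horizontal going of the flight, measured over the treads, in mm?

4758 / 189 = 25.17, so 26 risers are needed.
Riser R = 4758 / 26 = 183 mm, within the 189 mm limit.
T = 650 − 2·183 = 284 mm, which satisfies the 224 mm minimum.
Treads = 26 − 1 = 25; going = 25 × 284 = 7100 mm.

7100 mm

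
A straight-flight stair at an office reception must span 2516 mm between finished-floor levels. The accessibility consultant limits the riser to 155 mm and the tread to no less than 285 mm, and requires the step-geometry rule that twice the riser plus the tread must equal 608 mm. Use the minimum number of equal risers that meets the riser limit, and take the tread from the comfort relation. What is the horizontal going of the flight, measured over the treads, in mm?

⌈2516/155⌉ = 17 risers.
R = 2516 ÷ 17 = 148 mm.
T = 608 − 2·148 = 312 mm, which satisfies the 285 mm minimum.
Treads = 17 − 1 = 16; going = 16 × 312 = 4992 mm.

4992 mm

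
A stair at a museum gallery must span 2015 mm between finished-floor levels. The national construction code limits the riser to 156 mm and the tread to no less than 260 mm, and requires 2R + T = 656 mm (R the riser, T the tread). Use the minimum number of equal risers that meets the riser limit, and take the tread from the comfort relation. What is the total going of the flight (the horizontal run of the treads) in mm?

2015 / 156 = 12.917 → round up to 13 risers.
Each riser is 2015/13 = 155 mm (≤ 156 mm).
T = 656 − 2·155 = 346 mm, which satisfies the 260 mm minimum.
Going = (13 − 1) × 346 = 4152 mm.

4152 mm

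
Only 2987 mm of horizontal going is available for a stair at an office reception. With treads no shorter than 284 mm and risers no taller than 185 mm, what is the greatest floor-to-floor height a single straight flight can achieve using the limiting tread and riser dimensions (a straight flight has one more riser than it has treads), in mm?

2035 mm

Treads that fit: ⌊2987 / 284⌋ = 10.
Risers = treads + 1 = 11.
Maximum height = 11 × 185 = 2035 mm.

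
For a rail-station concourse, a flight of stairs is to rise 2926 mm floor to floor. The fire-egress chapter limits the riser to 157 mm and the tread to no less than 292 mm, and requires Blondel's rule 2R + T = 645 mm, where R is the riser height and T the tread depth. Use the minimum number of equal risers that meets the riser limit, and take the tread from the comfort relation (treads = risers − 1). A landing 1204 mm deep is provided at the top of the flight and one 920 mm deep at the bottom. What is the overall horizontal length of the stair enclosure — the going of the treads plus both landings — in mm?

8190 mm

At most 157 each: 2926/157 = 18.64, giving 19 risers.
Riser R = 2926 / 19 = 154 mm, within the 157 mm limit.
Tread T = 645 − 2 × 154 = 337 mm (≥ 292 mm).
19 risers give 18 treads; going = 18 × 337 = 6066 mm.
Enclosure = 6066 + 1204 + 920 = 8190 mm.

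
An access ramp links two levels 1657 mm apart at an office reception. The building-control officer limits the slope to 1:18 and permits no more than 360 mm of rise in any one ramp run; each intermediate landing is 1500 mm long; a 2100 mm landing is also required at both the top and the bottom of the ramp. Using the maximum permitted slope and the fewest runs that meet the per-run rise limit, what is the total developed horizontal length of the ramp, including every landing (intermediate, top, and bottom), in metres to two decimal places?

1657 / 360 = 4.60, so 5 ramp runs are needed. That means 4 intermediate landings.
Horizontal run for 1657 mm of rise at 1:18 is 1657 × 18 = 29826 mm.
4 intermediate landings contribute 4 × 1500 = 6000 mm.
Top and bottom landings: 2 × 2100 = 4200 mm.
Total = 29826 + 6000 + 4200 = 40026 mm.
= 40.03 m.

40.03 m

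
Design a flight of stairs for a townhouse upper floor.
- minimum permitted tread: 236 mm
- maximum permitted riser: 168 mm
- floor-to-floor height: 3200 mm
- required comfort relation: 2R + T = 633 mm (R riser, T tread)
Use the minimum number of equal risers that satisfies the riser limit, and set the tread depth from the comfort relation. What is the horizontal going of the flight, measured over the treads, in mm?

5947 mm

At most 168 each: 3200/168 = 19.05, giving 20 risers.
R = 3200 ÷ 20 = 160 mm.
From 2R + T = 633: T = 633 − 320 = 313 mm.
20 risers give 19 treads; going = 19 × 313 = 5947 mm.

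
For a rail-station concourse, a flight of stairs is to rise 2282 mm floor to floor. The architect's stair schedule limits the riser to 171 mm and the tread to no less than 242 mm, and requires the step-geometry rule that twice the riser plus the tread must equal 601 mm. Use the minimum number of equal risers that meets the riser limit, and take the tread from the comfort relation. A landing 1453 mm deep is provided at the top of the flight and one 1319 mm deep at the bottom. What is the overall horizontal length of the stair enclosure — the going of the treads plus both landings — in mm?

At most 171 each: 2282/171 = 13.35, giving 14 risers.
R = 2282 ÷ 14 = 163 mm.
Tread T = 601 − 2 × 163 = 275 mm (≥ 242 mm).
Treads = 14 − 1 = 13; going = 13 × 275 = 3575 mm.
Enclosure = 3575 + 1453 + 1319 = 6347 mm.

6347 mm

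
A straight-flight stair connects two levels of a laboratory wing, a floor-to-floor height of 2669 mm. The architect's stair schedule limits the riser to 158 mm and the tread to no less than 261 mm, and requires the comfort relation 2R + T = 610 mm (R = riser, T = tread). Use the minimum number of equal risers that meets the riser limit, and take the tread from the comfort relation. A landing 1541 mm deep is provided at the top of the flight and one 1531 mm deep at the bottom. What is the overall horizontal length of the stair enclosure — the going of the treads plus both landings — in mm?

7808 mm

2669 / 158 = 16.89, so 17 risers are needed.
Riser R = 2669 / 17 = 157 mm, within the 158 mm limit.
Tread T = 610 − 2 × 157 = 296 mm (≥ 261 mm).
Going = (17 − 1) × 296 = 4736 mm.
Add landings: 4736 + 1541 + 1531 = 7808 mm.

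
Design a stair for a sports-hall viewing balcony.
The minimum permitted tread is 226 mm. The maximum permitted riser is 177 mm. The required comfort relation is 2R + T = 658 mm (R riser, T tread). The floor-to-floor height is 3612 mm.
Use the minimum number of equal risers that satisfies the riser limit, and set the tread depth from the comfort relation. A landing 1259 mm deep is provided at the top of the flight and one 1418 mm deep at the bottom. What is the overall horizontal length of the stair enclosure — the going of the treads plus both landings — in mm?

At most 177 each: 3612/177 = 20.41, giving 21 risers.
Each riser is 3612/21 = 172 mm (≤ 177 mm).
T = 658 − 2·172 = 314 mm, which satisfies the 226 mm minimum.
Going = (21 − 1) × 314 = 6280 mm.
Enclosure = 6280 + 1259 + 1418 = 8957 mm.

8957 mm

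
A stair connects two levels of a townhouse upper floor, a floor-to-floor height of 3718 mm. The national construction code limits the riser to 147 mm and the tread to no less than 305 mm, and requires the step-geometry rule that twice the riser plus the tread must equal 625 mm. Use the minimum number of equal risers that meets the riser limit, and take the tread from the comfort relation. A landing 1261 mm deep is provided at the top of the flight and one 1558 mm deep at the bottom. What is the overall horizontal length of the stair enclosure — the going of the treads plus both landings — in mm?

11294 mm

3718 / 147 = 25.293 → round up to 26 risers.
R = 3718 ÷ 26 = 143 mm.
From 2R + T = 625: T = 625 − 286 = 339 mm.
Treads = 26 − 1 = 25; going = 25 × 339 = 8475 mm.
Add landings: 8475 + 1261 + 1558 = 11294 mm.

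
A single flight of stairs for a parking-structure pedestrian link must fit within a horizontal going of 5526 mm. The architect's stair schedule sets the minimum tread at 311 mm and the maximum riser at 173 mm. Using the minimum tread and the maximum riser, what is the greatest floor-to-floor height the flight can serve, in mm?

3114 mm

Treads that fit: ⌊5526 / 311⌋ = 17.
Risers = treads + 1 = 18.
Maximum height = 18 × 173 = 3114 mm.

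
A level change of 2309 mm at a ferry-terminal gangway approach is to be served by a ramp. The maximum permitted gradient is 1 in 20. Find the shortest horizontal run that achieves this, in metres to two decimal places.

46.18 m

Run = rise × 20 = 2309 × 20 = 46180 mm.
46180 mm = 46.18 m.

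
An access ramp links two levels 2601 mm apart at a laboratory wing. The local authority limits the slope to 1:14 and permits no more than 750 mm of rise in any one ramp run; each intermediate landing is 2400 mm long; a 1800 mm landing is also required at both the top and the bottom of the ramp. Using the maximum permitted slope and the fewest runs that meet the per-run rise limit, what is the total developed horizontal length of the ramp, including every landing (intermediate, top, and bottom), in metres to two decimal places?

2601 / 750 = 3.468 → round up to 4 ramp runs. That means 3 intermediate landings.
Ramp run (horizontal) at 1:14: 2601 × 14 = 36414 mm.
3 intermediate landings contribute 3 × 2400 = 7200 mm.
Top and bottom landings: 2 × 1800 = 3600 mm.
Total = 36414 + 7200 + 3600 = 47214 mm.
= 47.21 m.

47.21 m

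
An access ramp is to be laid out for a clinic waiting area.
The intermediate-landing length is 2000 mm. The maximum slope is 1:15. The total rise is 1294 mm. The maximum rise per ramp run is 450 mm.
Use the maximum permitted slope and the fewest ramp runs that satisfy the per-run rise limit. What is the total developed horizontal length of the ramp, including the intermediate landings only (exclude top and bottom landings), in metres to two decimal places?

23.41 m

At most 450 each: 1294/450 = 2.88, giving 3 ramp runs. That means 2 intermediate landings.
Horizontal run for 1294 mm of rise at 1:15 is 1294 × 15 = 19410 mm.
Intermediate landings: 2 × 2000 = 4000 mm.
Total developed length = 19410 + 4000 = 23410 mm.
= 23.41 m.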